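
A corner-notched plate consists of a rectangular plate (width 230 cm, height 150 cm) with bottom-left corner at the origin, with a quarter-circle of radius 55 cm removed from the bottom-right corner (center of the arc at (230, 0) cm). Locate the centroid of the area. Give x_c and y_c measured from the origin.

plate: A = 230 × 150 = 34500.00, centroid at (115.00, 75.00).
removed quarter-circle: A = −¼π·55² = -2375.83, centroid at (206.66, 23.34).
ΣA = 32124.17 cm², ΣAx_c = 3476517.56 cm³, ΣAy_c = 2532041.67 cm³.
x_c = 3476517.56/32124.17 = 108.22 cm; y_c = 2532041.67/32124.17 = 78.82 cm.

x_c = 108.22 cm, y_c = 78.82 cm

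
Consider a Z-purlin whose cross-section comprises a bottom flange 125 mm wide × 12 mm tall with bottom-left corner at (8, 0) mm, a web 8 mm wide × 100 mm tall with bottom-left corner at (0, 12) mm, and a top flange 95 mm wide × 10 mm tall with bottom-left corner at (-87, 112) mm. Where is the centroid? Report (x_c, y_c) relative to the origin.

bottom flange: A = 125 × 12 = 1500.00, centroid at (70.50, 6.00).
web: A = 8 × 100 = 800.00, centroid at (4.00, 62.00).
top flange: A = 95 × 10 = 950.00, centroid at (-39.50, 117.00).
ΣA = 3250.00 mm²
ΣAx_c = (1500.00)(70.50) + (800.00)(4.00) + (950.00)(-39.50) = 71425.00 mm³
ΣAy_c = (1500.00)(6.00) + (800.00)(62.00) + (950.00)(117.00) = 169750.00 mm³
x_c = 71425.00 / 3250.00 = 21.98 mm
y_c = 169750.00 / 3250.00 = 52.23 mm

x_c = 21.98 mm, y_c = 52.23 mm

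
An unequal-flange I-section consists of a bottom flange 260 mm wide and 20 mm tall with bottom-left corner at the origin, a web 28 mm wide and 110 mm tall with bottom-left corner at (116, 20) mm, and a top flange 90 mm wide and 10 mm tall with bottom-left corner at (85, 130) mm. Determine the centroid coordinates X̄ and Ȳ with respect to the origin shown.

X̄ = 130.00 mm, Ȳ = 44.06 mm

Part | A | x̄ᵢ | ȳᵢ | A·x̄ᵢ | A·ȳᵢ
bottom flange | 5200.00 | 130.00 | 10.00 | 676000.00 | 52000.00
web | 3080.00 | 130.00 | 75.00 | 400400.00 | 231000.00
top flange | 900.00 | 130.00 | 135.00 | 117000.00 | 121500.00
Σ | 9180.00 |  |  | 1193400.00 | 404500.00
X̄ = 1193400.00 / 9180.00 = 130.00 mm
Ȳ = 404500.00 / 9180.00 = 44.06 mm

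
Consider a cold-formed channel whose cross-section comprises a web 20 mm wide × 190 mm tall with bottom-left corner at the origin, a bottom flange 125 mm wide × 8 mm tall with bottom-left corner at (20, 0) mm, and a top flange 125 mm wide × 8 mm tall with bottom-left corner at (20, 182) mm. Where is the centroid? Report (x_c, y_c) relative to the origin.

Part | A | x̄ᵢ | ȳᵢ | A·x̄ᵢ | A·ȳᵢ
web | 3800.00 | 10.00 | 95.00 | 38000.00 | 361000.00
bottom flange | 1000.00 | 82.50 | 4.00 | 82500.00 | 4000.00
top flange | 1000.00 | 82.50 | 186.00 | 82500.00 | 186000.00
Σ | 5800.00 |  |  | 203000.00 | 551000.00
x_c = 203000.00 / 5800.00 = 35.00 mm
y_c = 551000.00 / 5800.00 = 95.00 mm

x_c = 35.00 mm, y_c = 95.00 mm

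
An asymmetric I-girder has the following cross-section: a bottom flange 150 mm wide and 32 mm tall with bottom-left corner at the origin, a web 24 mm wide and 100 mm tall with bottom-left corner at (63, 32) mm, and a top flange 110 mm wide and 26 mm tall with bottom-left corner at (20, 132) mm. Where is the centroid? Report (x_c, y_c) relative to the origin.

x_c = 75.00 mm, y_c = 68.42 mm

Part | A | x̄ᵢ | ȳᵢ | A·x̄ᵢ | A·ȳᵢ
bottom flange | 4800.00 | 75.00 | 16.00 | 360000.00 | 76800.00
web | 2400.00 | 75.00 | 82.00 | 180000.00 | 196800.00
top flange | 2860.00 | 75.00 | 145.00 | 214500.00 | 414700.00
Σ | 10060.00 |  |  | 754500.00 | 688300.00
x_c = 754500.00 / 10060.00 = 75.00 mm
y_c = 688300.00 / 10060.00 = 68.42 mm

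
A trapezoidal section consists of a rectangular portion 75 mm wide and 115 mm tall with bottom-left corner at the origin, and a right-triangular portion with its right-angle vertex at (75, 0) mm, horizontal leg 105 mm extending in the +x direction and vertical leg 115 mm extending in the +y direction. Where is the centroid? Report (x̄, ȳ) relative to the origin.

rectangular portion: A = 75 × 115 = 8625.00, centroid at (37.50, 57.50).
triangular portion: A = ½·105·115 = 6037.50, centroid at (110.00, 38.33).
ΣA = 14662.50 mm², ΣAx̄ = 987562.50 mm³, ΣAȳ = 727375.00 mm³.
x̄ = 987562.50/14662.50 = 67.35 mm; ȳ = 727375.00/14662.50 = 49.61 mm.

x̄ = 67.35 mm, ȳ = 49.61 mm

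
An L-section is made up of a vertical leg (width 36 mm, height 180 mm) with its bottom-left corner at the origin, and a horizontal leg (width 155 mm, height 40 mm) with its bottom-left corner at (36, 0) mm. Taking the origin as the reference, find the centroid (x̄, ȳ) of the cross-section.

vertical leg: A = 36 × 180 = 6480.00, centroid at (18.00, 90.00).
horizontal leg: A = 155 × 40 = 6200.00, centroid at (113.50, 20.00).
ΣA = 12680.00 mm², ΣAx̄ = 820340.00 mm³, ΣAȳ = 707200.00 mm³.
x̄ = 820340.00/12680.00 = 64.70 mm; ȳ = 707200.00/12680.00 = 55.77 mm.

x̄ = 64.70 mm, ȳ = 55.77 mm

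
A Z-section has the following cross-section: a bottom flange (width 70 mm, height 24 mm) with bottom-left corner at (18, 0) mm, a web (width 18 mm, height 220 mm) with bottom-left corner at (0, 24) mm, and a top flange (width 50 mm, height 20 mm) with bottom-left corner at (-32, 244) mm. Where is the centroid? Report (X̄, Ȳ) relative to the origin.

X̄ = 17.72 mm, Ȳ = 121.20 mm

Part | A | x̄ᵢ | ȳᵢ | A·x̄ᵢ | A·ȳᵢ
bottom flange | 1680.00 | 53.00 | 12.00 | 89040.00 | 20160.00
web | 3960.00 | 9.00 | 134.00 | 35640.00 | 530640.00
top flange | 1000.00 | -7.00 | 254.00 | -7000.00 | 254000.00
Σ | 6640.00 |  |  | 117680.00 | 804800.00
X̄ = 117680.00 / 6640.00 = 17.72 mm
Ȳ = 804800.00 / 6640.00 = 121.20 mm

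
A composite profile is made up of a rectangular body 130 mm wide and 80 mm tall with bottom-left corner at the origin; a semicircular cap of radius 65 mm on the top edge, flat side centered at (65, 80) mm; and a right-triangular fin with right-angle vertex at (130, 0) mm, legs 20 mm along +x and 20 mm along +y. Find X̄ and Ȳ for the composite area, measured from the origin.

rectangular body: A = 130 × 80 = 10400.00, centroid at (65.00, 40.00).
semicircular top: A = ½π·65² = 6636.61, centroid at (65.00, 107.59).
triangular fin: A = ½·20·20 = 200.00, centroid at (136.67, 6.67).
ΣA = 17236.61 mm²
ΣAX̄ = (10400.00)(65.00) + (6636.61)(65.00) + (200.00)(136.67) = 1134713.27 mm³
ΣAȲ = (10400.00)(40.00) + (6636.61)(107.59) + (200.00)(6.67) = 1131345.83 mm³
X̄ = 1134713.27 / 17236.61 = 65.83 mm
Ȳ = 1131345.83 / 17236.61 = 65.64 mm

X̄ = 65.83 mm, Ȳ = 65.64 mm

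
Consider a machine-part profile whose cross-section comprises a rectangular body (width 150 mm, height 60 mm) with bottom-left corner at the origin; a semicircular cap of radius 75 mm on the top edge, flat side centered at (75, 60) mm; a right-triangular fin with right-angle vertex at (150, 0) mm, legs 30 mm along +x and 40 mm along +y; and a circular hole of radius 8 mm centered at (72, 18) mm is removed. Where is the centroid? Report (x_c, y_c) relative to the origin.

rectangular body: A = 150 × 60 = 9000.00, centroid at (75.00, 30.00).
semicircular top: A = ½π·75² = 8835.73, centroid at (75.00, 91.83).
triangular fin: A = ½·30·40 = 600.00, centroid at (160.00, 13.33).
hole: A = −π·8² = -201.06, centroid at (72.00, 18.00).
ΣA = 18234.67 mm²
ΣAx_c = (9000.00)(75.00) + (8835.73)(75.00) + (600.00)(160.00) + (-201.06)(72.00) = 1419203.24 mm³
ΣAy_c = (9000.00)(30.00) + (8835.73)(91.83) + (600.00)(13.33) + (-201.06)(18.00) = 1085774.65 mm³
x_c = 1419203.24 / 18234.67 = 77.83 mm
y_c = 1085774.65 / 18234.67 = 59.54 mm

x_c = 77.83 mm, y_c = 59.54 mm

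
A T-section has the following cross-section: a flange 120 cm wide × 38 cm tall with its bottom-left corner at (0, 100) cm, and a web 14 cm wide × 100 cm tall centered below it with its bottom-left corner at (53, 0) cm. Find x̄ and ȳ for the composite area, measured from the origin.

x̄ = 60.00 cm, ȳ = 102.79 cm

Part | A | x̄ᵢ | ȳᵢ | A·x̄ᵢ | A·ȳᵢ
web | 1400.00 | 60.00 | 50.00 | 84000.00 | 70000.00
flange | 4560.00 | 60.00 | 119.00 | 273600.00 | 542640.00
Σ | 5960.00 |  |  | 357600.00 | 612640.00
x̄ = 357600.00 / 5960.00 = 60.00 cm
ȳ = 612640.00 / 5960.00 = 102.79 cm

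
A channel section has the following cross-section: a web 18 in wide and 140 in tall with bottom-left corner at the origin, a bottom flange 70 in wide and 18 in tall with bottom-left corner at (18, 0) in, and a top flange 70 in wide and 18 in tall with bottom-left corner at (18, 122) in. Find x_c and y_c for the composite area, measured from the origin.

x_c = 31.00 in, y_c = 70.00 in

web: A = 18 × 140 = 2520.00, centroid at (9.00, 70.00).
bottom flange: A = 70 × 18 = 1260.00, centroid at (53.00, 9.00).
top flange: A = 70 × 18 = 1260.00, centroid at (53.00, 131.00).
ΣA = 5040.00 in², ΣAx_c = 156240.00 in³, ΣAy_c = 352800.00 in³.
x_c = 156240.00/5040.00 = 31.00 in; y_c = 352800.00/5040.00 = 70.00 in.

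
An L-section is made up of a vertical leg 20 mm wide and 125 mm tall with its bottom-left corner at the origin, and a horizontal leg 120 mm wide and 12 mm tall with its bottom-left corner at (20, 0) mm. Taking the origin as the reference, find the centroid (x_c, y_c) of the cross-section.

vertical leg: A = 20 × 125 = 2500.00, centroid at (10.00, 62.50).
horizontal leg: A = 120 × 12 = 1440.00, centroid at (80.00, 6.00).
ΣA = 3940.00 mm²
ΣAx_c = (2500.00)(10.00) + (1440.00)(80.00) = 140200.00 mm³
ΣAy_c = (2500.00)(62.50) + (1440.00)(6.00) = 164890.00 mm³
x_c = 140200.00 / 3940.00 = 35.58 mm
y_c = 164890.00 / 3940.00 = 41.85 mm

x_c = 35.58 mm, y_c = 41.85 mm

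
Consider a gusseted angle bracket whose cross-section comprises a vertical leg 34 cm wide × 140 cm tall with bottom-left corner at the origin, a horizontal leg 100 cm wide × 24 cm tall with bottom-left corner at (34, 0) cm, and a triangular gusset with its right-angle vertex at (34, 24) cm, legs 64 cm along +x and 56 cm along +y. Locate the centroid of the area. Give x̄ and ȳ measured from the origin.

Part | A | x̄ᵢ | ȳᵢ | A·x̄ᵢ | A·ȳᵢ
vertical leg | 4760.00 | 17.00 | 70.00 | 80920.00 | 333200.00
horizontal leg | 2400.00 | 84.00 | 12.00 | 201600.00 | 28800.00
gusset | 1792.00 | 55.33 | 42.67 | 99157.33 | 76458.67
Σ | 8952.00 |  |  | 381677.33 | 438458.67
x̄ = 381677.33 / 8952.00 = 42.64 cm
ȳ = 438458.67 / 8952.00 = 48.98 cm

x̄ = 42.64 cm, ȳ = 48.98 cm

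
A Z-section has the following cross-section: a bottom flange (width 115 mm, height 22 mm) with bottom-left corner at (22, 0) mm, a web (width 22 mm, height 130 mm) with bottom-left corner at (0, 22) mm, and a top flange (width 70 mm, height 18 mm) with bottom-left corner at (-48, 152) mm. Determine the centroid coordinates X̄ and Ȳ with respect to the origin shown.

X̄ = 32.51 mm, Ȳ = 72.11 mm

bottom flange: A = 115 × 22 = 2530.00, centroid at (79.50, 11.00).
web: A = 22 × 130 = 2860.00, centroid at (11.00, 87.00).
top flange: A = 70 × 18 = 1260.00, centroid at (-13.00, 161.00).
ΣA = 6650.00 mm², ΣAX̄ = 216215.00 mm³, ΣAȲ = 479510.00 mm³.
X̄ = 216215.00/6650.00 = 32.51 mm; Ȳ = 479510.00/6650.00 = 72.11 mm.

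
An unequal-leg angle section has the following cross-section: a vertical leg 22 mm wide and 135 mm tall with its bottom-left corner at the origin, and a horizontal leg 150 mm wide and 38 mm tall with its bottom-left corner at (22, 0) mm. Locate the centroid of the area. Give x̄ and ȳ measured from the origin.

vertical leg: A = 22 × 135 = 2970.00, centroid at (11.00, 67.50).
horizontal leg: A = 150 × 38 = 5700.00, centroid at (97.00, 19.00).
ΣA = 8670.00 mm², ΣAx̄ = 585570.00 mm³, ΣAȳ = 308775.00 mm³.
x̄ = 585570.00/8670.00 = 67.54 mm; ȳ = 308775.00/8670.00 = 35.61 mm.

x̄ = 67.54 mm, ȳ = 35.61 mm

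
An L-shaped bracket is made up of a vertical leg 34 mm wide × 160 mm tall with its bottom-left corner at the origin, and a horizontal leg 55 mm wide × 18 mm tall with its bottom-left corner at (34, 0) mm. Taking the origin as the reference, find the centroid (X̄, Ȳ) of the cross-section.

Part | A | x̄ᵢ | ȳᵢ | A·x̄ᵢ | A·ȳᵢ
vertical leg | 5440.00 | 17.00 | 80.00 | 92480.00 | 435200.00
horizontal leg | 990.00 | 61.50 | 9.00 | 60885.00 | 8910.00
Σ | 6430.00 |  |  | 153365.00 | 444110.00
X̄ = 153365.00 / 6430.00 = 23.85 mm
Ȳ = 444110.00 / 6430.00 = 69.07 mm

X̄ = 23.85 mm, Ȳ = 69.07 mm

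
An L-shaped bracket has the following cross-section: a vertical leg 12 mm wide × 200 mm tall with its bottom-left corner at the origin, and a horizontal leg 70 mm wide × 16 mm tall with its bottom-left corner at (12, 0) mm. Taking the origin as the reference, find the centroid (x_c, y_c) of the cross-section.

vertical leg: A = 12 × 200 = 2400.00, centroid at (6.00, 100.00).
horizontal leg: A = 70 × 16 = 1120.00, centroid at (47.00, 8.00).
ΣA = 3520.00 mm², ΣAx_c = 67040.00 mm³, ΣAy_c = 248960.00 mm³.
x_c = 67040.00/3520.00 = 19.05 mm; y_c = 248960.00/3520.00 = 70.73 mm.

x_c = 19.05 mm, y_c = 70.73 mm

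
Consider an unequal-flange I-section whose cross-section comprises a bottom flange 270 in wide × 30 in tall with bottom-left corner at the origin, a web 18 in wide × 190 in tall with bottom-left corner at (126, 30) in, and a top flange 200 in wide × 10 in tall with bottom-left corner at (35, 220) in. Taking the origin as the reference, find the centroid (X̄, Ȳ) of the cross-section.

Part | A | x̄ᵢ | ȳᵢ | A·x̄ᵢ | A·ȳᵢ
bottom flange | 8100.00 | 135.00 | 15.00 | 1093500.00 | 121500.00
web | 3420.00 | 135.00 | 125.00 | 461700.00 | 427500.00
top flange | 2000.00 | 135.00 | 225.00 | 270000.00 | 450000.00
Σ | 13520.00 |  |  | 1825200.00 | 999000.00
X̄ = 1825200.00 / 13520.00 = 135.00 in
Ȳ = 999000.00 / 13520.00 = 73.89 in

X̄ = 135.00 in, Ȳ = 73.89 in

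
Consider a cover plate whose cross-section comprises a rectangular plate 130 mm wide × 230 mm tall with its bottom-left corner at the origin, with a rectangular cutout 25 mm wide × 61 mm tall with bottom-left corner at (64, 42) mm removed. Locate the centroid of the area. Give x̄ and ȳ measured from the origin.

plate: A = 130 × 230 = 29900.00, centroid at (65.00, 115.00).
hole: A = −(25 × 61) = -1525.00, centroid at (76.50, 72.50).
ΣA = 28375.00 mm², ΣAx̄ = 1826837.50 mm³, ΣAȳ = 3327937.50 mm³.
x̄ = 1826837.50/28375.00 = 64.38 mm; ȳ = 3327937.50/28375.00 = 117.28 mm.

x̄ = 64.38 mm, ȳ = 117.28 mm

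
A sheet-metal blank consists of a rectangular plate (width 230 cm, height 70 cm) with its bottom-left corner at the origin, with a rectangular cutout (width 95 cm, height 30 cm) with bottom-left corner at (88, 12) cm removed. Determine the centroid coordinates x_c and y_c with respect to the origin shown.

x_c = 110.59 cm, y_c = 36.72 cm

plate: A = 230 × 70 = 16100.00, centroid at (115.00, 35.00).
hole: A = −(95 × 30) = -2850.00, centroid at (135.50, 27.00).
ΣA = 13250.00 cm², ΣAx_c = 1465325.00 cm³, ΣAy_c = 486550.00 cm³.
x_c = 1465325.00/13250.00 = 110.59 cm; y_c = 486550.00/13250.00 = 36.72 cm.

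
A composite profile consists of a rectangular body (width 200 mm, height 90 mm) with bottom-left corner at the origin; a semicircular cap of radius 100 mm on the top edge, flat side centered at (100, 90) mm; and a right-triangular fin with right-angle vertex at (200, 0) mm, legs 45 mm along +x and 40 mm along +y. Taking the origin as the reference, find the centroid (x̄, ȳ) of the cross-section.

x̄ = 102.99 mm, ȳ = 83.86 mm

rectangular body: A = 200 × 90 = 18000.00, centroid at (100.00, 45.00).
semicircular top: A = ½π·100² = 15707.96, centroid at (100.00, 132.44).
triangular fin: A = ½·45·40 = 900.00, centroid at (215.00, 13.33).
ΣA = 34607.96 mm², ΣAx̄ = 3564296.33 mm³, ΣAȳ = 2902383.36 mm³.
x̄ = 3564296.33/34607.96 = 102.99 mm; ȳ = 2902383.36/34607.96 = 83.86 mm.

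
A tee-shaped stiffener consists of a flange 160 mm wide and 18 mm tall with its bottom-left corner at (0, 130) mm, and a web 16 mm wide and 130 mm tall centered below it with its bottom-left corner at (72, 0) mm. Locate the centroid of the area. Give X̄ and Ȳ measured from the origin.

X̄ = 80.00 mm, Ȳ = 107.97 mm

web: A = 16 × 130 = 2080.00, centroid at (80.00, 65.00).
flange: A = 160 × 18 = 2880.00, centroid at (80.00, 139.00).
ΣA = 4960.00 mm²
ΣAX̄ = (2080.00)(80.00) + (2880.00)(80.00) = 396800.00 mm³
ΣAȲ = (2080.00)(65.00) + (2880.00)(139.00) = 535520.00 mm³
X̄ = 396800.00 / 4960.00 = 80.00 mm
Ȳ = 535520.00 / 4960.00 = 107.97 mm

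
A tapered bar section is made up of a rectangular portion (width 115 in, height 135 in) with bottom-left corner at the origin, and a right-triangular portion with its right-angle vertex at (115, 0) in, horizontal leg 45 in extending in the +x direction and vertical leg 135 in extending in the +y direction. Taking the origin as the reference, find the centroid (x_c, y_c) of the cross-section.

rectangular portion: A = 115 × 135 = 15525.00, centroid at (57.50, 67.50).
triangular portion: A = ½·45·135 = 3037.50, centroid at (130.00, 45.00).
ΣA = 18562.50 in²
ΣAx_c = (15525.00)(57.50) + (3037.50)(130.00) = 1287562.50 in³
ΣAy_c = (15525.00)(67.50) + (3037.50)(45.00) = 1184625.00 in³
x_c = 1287562.50 / 18562.50 = 69.36 in
y_c = 1184625.00 / 18562.50 = 63.82 in

x_c = 69.36 in, y_c = 63.82 in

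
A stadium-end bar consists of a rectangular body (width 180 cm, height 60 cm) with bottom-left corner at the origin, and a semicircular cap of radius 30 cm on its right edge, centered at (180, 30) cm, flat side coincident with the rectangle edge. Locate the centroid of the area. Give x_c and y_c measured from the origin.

Part | A | x̄ᵢ | ȳᵢ | A·x̄ᵢ | A·ȳᵢ
rectangular body | 10800.00 | 90.00 | 30.00 | 972000.00 | 324000.00
semicircular end | 1413.72 | 192.73 | 30.00 | 272469.00 | 42411.50
Σ | 12213.72 |  |  | 1244469.00 | 366411.50
x_c = 1244469.00 / 12213.72 = 101.89 cm
y_c = 366411.50 / 12213.72 = 30.00 cm

x_c = 101.89 cm, y_c = 30.00 cm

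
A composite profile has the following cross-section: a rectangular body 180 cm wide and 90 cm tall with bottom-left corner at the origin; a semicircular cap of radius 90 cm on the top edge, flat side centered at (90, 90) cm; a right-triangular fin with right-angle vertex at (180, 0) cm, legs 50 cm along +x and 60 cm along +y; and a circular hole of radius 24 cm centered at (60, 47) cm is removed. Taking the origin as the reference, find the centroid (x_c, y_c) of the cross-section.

x_c = 97.49 cm, y_c = 80.56 cm

Part | A | x̄ᵢ | ȳᵢ | A·x̄ᵢ | A·ȳᵢ
rectangular body | 16200.00 | 90.00 | 45.00 | 1458000.00 | 729000.00
semicircular top | 12723.45 | 90.00 | 128.20 | 1145110.52 | 1631110.52
triangular fin | 1500.00 | 196.67 | 20.00 | 295000.00 | 30000.00
hole | -1809.56 | 60.00 | 47.00 | -108573.44 | -85049.20
Σ | 28613.89 |  |  | 2789537.08 | 2305061.33
x_c = 2789537.08 / 28613.89 = 97.49 cm
y_c = 2305061.33 / 28613.89 = 80.56 cm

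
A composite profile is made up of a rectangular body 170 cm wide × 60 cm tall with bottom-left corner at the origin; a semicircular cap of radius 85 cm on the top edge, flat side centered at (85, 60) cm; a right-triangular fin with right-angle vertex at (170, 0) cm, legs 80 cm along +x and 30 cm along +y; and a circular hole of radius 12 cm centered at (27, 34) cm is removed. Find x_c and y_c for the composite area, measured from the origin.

x_c = 92.19 cm, y_c = 62.47 cm

Part | A | x̄ᵢ | ȳᵢ | A·x̄ᵢ | A·ȳᵢ
rectangular body | 10200.00 | 85.00 | 30.00 | 867000.00 | 306000.00
semicircular top | 11349.00 | 85.00 | 96.08 | 964665.29 | 1090356.87
triangular fin | 1200.00 | 196.67 | 10.00 | 236000.00 | 12000.00
hole | -452.39 | 27.00 | 34.00 | -12214.51 | -15381.24
Σ | 22296.61 |  |  | 2055450.78 | 1392975.64
x_c = 2055450.78 / 22296.61 = 92.19 cm
y_c = 1392975.64 / 22296.61 = 62.47 cm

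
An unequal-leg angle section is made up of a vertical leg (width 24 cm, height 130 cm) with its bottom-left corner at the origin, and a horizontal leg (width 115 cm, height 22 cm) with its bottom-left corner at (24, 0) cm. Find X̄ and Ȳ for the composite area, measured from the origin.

X̄ = 43.12 cm, Ȳ = 40.82 cm

vertical leg: A = 24 × 130 = 3120.00, centroid at (12.00, 65.00).
horizontal leg: A = 115 × 22 = 2530.00, centroid at (81.50, 11.00).
ΣA = 5650.00 cm²
ΣAX̄ = (3120.00)(12.00) + (2530.00)(81.50) = 243635.00 cm³
ΣAȲ = (3120.00)(65.00) + (2530.00)(11.00) = 230630.00 cm³
X̄ = 243635.00 / 5650.00 = 43.12 cm
Ȳ = 230630.00 / 5650.00 = 40.82 cm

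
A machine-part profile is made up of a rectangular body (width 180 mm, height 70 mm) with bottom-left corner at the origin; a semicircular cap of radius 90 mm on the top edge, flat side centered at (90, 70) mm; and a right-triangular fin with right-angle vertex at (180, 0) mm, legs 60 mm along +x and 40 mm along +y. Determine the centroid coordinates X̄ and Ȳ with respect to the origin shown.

rectangular body: A = 180 × 70 = 12600.00, centroid at (90.00, 35.00).
semicircular top: A = ½π·90² = 12723.45, centroid at (90.00, 108.20).
triangular fin: A = ½·60·40 = 1200.00, centroid at (200.00, 13.33).
ΣA = 26523.45 mm²
ΣAX̄ = (12600.00)(90.00) + (12723.45)(90.00) + (1200.00)(200.00) = 2519110.52 mm³
ΣAȲ = (12600.00)(35.00) + (12723.45)(108.20) + (1200.00)(13.33) = 1833641.52 mm³
X̄ = 2519110.52 / 26523.45 = 94.98 mm
Ȳ = 1833641.52 / 26523.45 = 69.13 mm

X̄ = 94.98 mm, Ȳ = 69.13 mm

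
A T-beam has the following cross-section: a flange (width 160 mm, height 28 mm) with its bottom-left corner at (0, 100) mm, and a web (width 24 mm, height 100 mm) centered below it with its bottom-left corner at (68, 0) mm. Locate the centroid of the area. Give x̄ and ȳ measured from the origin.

x̄ = 80.00 mm, ȳ = 91.67 mm

web: A = 24 × 100 = 2400.00, centroid at (80.00, 50.00).
flange: A = 160 × 28 = 4480.00, centroid at (80.00, 114.00).
ΣA = 6880.00 mm², ΣAx̄ = 550400.00 mm³, ΣAȳ = 630720.00 mm³.
x̄ = 550400.00/6880.00 = 80.00 mm; ȳ = 630720.00/6880.00 = 91.67 mm.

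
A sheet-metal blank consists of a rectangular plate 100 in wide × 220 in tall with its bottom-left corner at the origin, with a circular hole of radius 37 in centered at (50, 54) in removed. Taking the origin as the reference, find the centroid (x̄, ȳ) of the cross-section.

x̄ = 50.00 in, ȳ = 123.61 in

plate: A = 100 × 220 = 22000.00, centroid at (50.00, 110.00).
hole: A = −π·37² = -4300.84, centroid at (50.00, 54.00).
ΣA = 17699.16 in²
ΣAx̄ = (22000.00)(50.00) + (-4300.84)(50.00) = 884957.98 in³
ΣAȳ = (22000.00)(110.00) + (-4300.84)(54.00) = 2187754.62 in³
x̄ = 884957.98 / 17699.16 = 50.00 in
ȳ = 2187754.62 / 17699.16 = 123.61 in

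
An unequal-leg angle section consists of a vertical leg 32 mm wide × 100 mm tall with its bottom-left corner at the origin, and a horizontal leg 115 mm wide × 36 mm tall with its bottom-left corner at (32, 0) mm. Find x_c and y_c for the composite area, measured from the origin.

x_c = 57.46 mm, y_c = 31.95 mm

Part | A | x̄ᵢ | ȳᵢ | A·x̄ᵢ | A·ȳᵢ
vertical leg | 3200.00 | 16.00 | 50.00 | 51200.00 | 160000.00
horizontal leg | 4140.00 | 89.50 | 18.00 | 370530.00 | 74520.00
Σ | 7340.00 |  |  | 421730.00 | 234520.00
x_c = 421730.00 / 7340.00 = 57.46 mm
y_c = 234520.00 / 7340.00 = 31.95 mm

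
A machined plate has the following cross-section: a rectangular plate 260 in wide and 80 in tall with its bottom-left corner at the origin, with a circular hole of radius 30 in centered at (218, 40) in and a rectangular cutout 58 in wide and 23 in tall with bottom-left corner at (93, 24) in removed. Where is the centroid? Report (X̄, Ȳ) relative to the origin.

Part | A | x̄ᵢ | ȳᵢ | A·x̄ᵢ | A·ȳᵢ
plate | 20800.00 | 130.00 | 40.00 | 2704000.00 | 832000.00
hole 1 | -2827.43 | 218.00 | 40.00 | -616380.48 | -113097.34
hole 2 | -1334.00 | 122.00 | 35.50 | -162748.00 | -47357.00
Σ | 16638.57 |  |  | 1924871.52 | 671545.66
X̄ = 1924871.52 / 16638.57 = 115.69 in
Ȳ = 671545.66 / 16638.57 = 40.36 in

X̄ = 115.69 in, Ȳ = 40.36 in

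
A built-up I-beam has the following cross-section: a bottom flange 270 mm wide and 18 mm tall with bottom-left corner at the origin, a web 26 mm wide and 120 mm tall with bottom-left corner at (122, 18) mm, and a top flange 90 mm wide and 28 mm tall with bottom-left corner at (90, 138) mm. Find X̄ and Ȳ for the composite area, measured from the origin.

bottom flange: A = 270 × 18 = 4860.00, centroid at (135.00, 9.00).
web: A = 26 × 120 = 3120.00, centroid at (135.00, 78.00).
top flange: A = 90 × 28 = 2520.00, centroid at (135.00, 152.00).
ΣA = 10500.00 mm²
ΣAX̄ = (4860.00)(135.00) + (3120.00)(135.00) + (2520.00)(135.00) = 1417500.00 mm³
ΣAȲ = (4860.00)(9.00) + (3120.00)(78.00) + (2520.00)(152.00) = 670140.00 mm³
X̄ = 1417500.00 / 10500.00 = 135.00 mm
Ȳ = 670140.00 / 10500.00 = 63.82 mm

X̄ = 135.00 mm, Ȳ = 63.82 mm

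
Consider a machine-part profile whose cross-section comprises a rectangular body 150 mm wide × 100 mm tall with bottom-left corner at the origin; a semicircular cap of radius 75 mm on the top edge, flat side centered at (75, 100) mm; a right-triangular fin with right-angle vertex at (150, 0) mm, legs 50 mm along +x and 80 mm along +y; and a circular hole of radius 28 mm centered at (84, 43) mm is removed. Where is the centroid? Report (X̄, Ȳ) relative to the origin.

X̄ = 81.90 mm, Ȳ = 79.68 mm

Part | A | x̄ᵢ | ȳᵢ | A·x̄ᵢ | A·ȳᵢ
rectangular body | 15000.00 | 75.00 | 50.00 | 1125000.00 | 750000.00
semicircular top | 8835.73 | 75.00 | 131.83 | 662679.70 | 1164822.93
triangular fin | 2000.00 | 166.67 | 26.67 | 333333.33 | 53333.33
hole | -2463.01 | 84.00 | 43.00 | -206892.73 | -105909.37
Σ | 23372.72 |  |  | 1914120.31 | 1862246.90
X̄ = 1914120.31 / 23372.72 = 81.90 mm
Ȳ = 1862246.90 / 23372.72 = 79.68 mm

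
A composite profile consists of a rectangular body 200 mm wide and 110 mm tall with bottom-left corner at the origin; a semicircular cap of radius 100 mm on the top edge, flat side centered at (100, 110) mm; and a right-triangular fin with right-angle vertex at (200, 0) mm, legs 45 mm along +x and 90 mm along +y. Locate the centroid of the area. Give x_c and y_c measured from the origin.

x_c = 105.86 mm, y_c = 92.25 mm

rectangular body: A = 200 × 110 = 22000.00, centroid at (100.00, 55.00).
semicircular top: A = ½π·100² = 15707.96, centroid at (100.00, 152.44).
triangular fin: A = ½·45·90 = 2025.00, centroid at (215.00, 30.00).
ΣA = 39732.96 mm², ΣAx_c = 4206171.33 mm³, ΣAy_c = 3665292.63 mm³.
x_c = 4206171.33/39732.96 = 105.86 mm; y_c = 3665292.63/39732.96 = 92.25 mm.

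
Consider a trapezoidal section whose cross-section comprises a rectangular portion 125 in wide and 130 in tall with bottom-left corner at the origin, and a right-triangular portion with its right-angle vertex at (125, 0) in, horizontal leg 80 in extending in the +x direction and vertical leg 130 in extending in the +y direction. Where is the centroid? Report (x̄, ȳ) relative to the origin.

x̄ = 84.12 in, ȳ = 59.75 in

Part | A | x̄ᵢ | ȳᵢ | A·x̄ᵢ | A·ȳᵢ
rectangular portion | 16250.00 | 62.50 | 65.00 | 1015625.00 | 1056250.00
triangular portion | 5200.00 | 151.67 | 43.33 | 788666.67 | 225333.33
Σ | 21450.00 |  |  | 1804291.67 | 1281583.33
x̄ = 1804291.67 / 21450.00 = 84.12 in
ȳ = 1281583.33 / 21450.00 = 59.75 in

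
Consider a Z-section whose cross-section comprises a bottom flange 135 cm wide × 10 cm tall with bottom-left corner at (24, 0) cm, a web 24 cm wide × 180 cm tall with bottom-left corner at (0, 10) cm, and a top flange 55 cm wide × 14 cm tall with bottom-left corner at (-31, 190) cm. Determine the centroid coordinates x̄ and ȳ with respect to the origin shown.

x̄ = 26.81 cm, ȳ = 91.68 cm

bottom flange: A = 135 × 10 = 1350.00, centroid at (91.50, 5.00).
web: A = 24 × 180 = 4320.00, centroid at (12.00, 100.00).
top flange: A = 55 × 14 = 770.00, centroid at (-3.50, 197.00).
ΣA = 6440.00 cm², ΣAx̄ = 172670.00 cm³, ΣAȳ = 590440.00 cm³.
x̄ = 172670.00/6440.00 = 26.81 cm; ȳ = 590440.00/6440.00 = 91.68 cm.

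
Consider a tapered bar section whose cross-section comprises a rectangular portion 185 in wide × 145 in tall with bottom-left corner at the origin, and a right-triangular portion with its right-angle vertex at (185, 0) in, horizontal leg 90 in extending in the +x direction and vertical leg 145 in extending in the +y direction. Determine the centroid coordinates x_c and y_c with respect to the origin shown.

rectangular portion: A = 185 × 145 = 26825.00, centroid at (92.50, 72.50).
triangular portion: A = ½·90·145 = 6525.00, centroid at (215.00, 48.33).
ΣA = 33350.00 in², ΣAx_c = 3884187.50 in³, ΣAy_c = 2260187.50 in³.
x_c = 3884187.50/33350.00 = 116.47 in; y_c = 2260187.50/33350.00 = 67.77 in.

x_c = 116.47 in, y_c = 67.77 in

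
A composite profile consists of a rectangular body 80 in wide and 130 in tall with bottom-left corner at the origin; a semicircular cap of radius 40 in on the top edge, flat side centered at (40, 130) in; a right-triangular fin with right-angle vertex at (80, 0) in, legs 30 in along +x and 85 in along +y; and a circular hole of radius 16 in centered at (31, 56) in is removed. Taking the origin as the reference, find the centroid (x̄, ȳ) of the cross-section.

rectangular body: A = 80 × 130 = 10400.00, centroid at (40.00, 65.00).
semicircular top: A = ½π·40² = 2513.27, centroid at (40.00, 146.98).
triangular fin: A = ½·30·85 = 1275.00, centroid at (90.00, 28.33).
hole: A = −π·16² = -804.25, centroid at (31.00, 56.00).
ΣA = 13384.03 in²
ΣAx̄ = (10400.00)(40.00) + (2513.27)(40.00) + (1275.00)(90.00) + (-804.25)(31.00) = 606349.29 in³
ΣAȳ = (10400.00)(65.00) + (2513.27)(146.98) + (1275.00)(28.33) + (-804.25)(56.00) = 1036479.43 in³
x̄ = 606349.29 / 13384.03 = 45.30 in
ȳ = 1036479.43 / 13384.03 = 77.44 in

x̄ = 45.30 in, ȳ = 77.44 in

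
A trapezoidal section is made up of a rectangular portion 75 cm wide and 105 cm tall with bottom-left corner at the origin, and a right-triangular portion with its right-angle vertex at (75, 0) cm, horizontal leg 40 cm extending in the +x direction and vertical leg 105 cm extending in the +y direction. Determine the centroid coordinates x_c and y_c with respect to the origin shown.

rectangular portion: A = 75 × 105 = 7875.00, centroid at (37.50, 52.50).
triangular portion: A = ½·40·105 = 2100.00, centroid at (88.33, 35.00).
ΣA = 9975.00 cm²
ΣAx_c = (7875.00)(37.50) + (2100.00)(88.33) = 480812.50 cm³
ΣAy_c = (7875.00)(52.50) + (2100.00)(35.00) = 486937.50 cm³
x_c = 480812.50 / 9975.00 = 48.20 cm
y_c = 486937.50 / 9975.00 = 48.82 cm

x_c = 48.20 cm, y_c = 48.82 cm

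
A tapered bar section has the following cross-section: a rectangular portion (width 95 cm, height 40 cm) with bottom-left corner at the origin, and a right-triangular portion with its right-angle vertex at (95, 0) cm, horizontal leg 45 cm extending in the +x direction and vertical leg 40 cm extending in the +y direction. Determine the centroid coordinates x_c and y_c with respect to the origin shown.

rectangular portion: A = 95 × 40 = 3800.00, centroid at (47.50, 20.00).
triangular portion: A = ½·45·40 = 900.00, centroid at (110.00, 13.33).
ΣA = 4700.00 cm², ΣAx_c = 279500.00 cm³, ΣAy_c = 88000.00 cm³.
x_c = 279500.00/4700.00 = 59.47 cm; y_c = 88000.00/4700.00 = 18.72 cm.

x_c = 59.47 cm, y_c = 18.72 cm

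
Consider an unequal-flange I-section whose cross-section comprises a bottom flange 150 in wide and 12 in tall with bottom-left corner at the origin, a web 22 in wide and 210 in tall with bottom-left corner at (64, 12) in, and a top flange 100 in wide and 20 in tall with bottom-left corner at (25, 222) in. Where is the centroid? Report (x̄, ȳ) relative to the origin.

Part | A | x̄ᵢ | ȳᵢ | A·x̄ᵢ | A·ȳᵢ
bottom flange | 1800.00 | 75.00 | 6.00 | 135000.00 | 10800.00
web | 4620.00 | 75.00 | 117.00 | 346500.00 | 540540.00
top flange | 2000.00 | 75.00 | 232.00 | 150000.00 | 464000.00
Σ | 8420.00 |  |  | 631500.00 | 1015340.00
x̄ = 631500.00 / 8420.00 = 75.00 in
ȳ = 1015340.00 / 8420.00 = 120.59 in

x̄ = 75.00 in, ȳ = 120.59 in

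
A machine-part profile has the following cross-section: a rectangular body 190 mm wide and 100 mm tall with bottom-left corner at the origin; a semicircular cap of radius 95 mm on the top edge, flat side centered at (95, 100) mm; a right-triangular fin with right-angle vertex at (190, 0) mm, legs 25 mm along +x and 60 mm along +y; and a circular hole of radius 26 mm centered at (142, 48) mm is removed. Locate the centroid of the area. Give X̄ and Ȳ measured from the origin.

rectangular body: A = 190 × 100 = 19000.00, centroid at (95.00, 50.00).
semicircular top: A = ½π·95² = 14176.44, centroid at (95.00, 140.32).
triangular fin: A = ½·25·60 = 750.00, centroid at (198.33, 20.00).
hole: A = −π·26² = -2123.72, centroid at (142.00, 48.00).
ΣA = 31802.72 mm², ΣAX̄ = 2998943.74 mm³, ΣAȲ = 2852288.62 mm³.
X̄ = 2998943.74/31802.72 = 94.30 mm; Ȳ = 2852288.62/31802.72 = 89.69 mm.

X̄ = 94.30 mm, Ȳ = 89.69 mm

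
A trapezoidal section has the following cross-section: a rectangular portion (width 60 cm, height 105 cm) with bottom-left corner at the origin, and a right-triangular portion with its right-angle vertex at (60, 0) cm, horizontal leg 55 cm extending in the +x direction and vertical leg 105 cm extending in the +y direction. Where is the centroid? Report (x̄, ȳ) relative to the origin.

rectangular portion: A = 60 × 105 = 6300.00, centroid at (30.00, 52.50).
triangular portion: A = ½·55·105 = 2887.50, centroid at (78.33, 35.00).
ΣA = 9187.50 cm², ΣAx̄ = 415187.50 cm³, ΣAȳ = 431812.50 cm³.
x̄ = 415187.50/9187.50 = 45.19 cm; ȳ = 431812.50/9187.50 = 47.00 cm.

x̄ = 45.19 cm, ȳ = 47.00 cm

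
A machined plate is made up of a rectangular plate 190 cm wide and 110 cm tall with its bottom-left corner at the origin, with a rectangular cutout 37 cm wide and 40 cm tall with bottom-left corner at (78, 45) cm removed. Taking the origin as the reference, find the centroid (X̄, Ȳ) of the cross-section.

plate: A = 190 × 110 = 20900.00, centroid at (95.00, 55.00).
hole: A = −(37 × 40) = -1480.00, centroid at (96.50, 65.00).
ΣA = 19420.00 cm²
ΣAX̄ = (20900.00)(95.00) + (-1480.00)(96.50) = 1842680.00 cm³
ΣAȲ = (20900.00)(55.00) + (-1480.00)(65.00) = 1053300.00 cm³
X̄ = 1842680.00 / 19420.00 = 94.89 cm
Ȳ = 1053300.00 / 19420.00 = 54.24 cm

X̄ = 94.89 cm, Ȳ = 54.24 cm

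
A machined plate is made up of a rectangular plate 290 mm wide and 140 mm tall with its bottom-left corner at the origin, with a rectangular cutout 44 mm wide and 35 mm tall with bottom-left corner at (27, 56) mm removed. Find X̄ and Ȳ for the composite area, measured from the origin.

X̄ = 148.78 mm, Ȳ = 69.86 mm

Part | A | x̄ᵢ | ȳᵢ | A·x̄ᵢ | A·ȳᵢ
plate | 40600.00 | 145.00 | 70.00 | 5887000.00 | 2842000.00
hole | -1540.00 | 49.00 | 73.50 | -75460.00 | -113190.00
Σ | 39060.00 |  |  | 5811540.00 | 2728810.00
X̄ = 5811540.00 / 39060.00 = 148.78 mm
Ȳ = 2728810.00 / 39060.00 = 69.86 mm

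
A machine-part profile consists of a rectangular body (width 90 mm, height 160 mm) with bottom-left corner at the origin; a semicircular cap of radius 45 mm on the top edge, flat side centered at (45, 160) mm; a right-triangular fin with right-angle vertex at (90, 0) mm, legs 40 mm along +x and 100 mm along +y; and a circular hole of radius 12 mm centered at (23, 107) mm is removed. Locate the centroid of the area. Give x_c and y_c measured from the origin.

rectangular body: A = 90 × 160 = 14400.00, centroid at (45.00, 80.00).
semicircular top: A = ½π·45² = 3180.86, centroid at (45.00, 179.10).
triangular fin: A = ½·40·100 = 2000.00, centroid at (103.33, 33.33).
hole: A = −π·12² = -452.39, centroid at (23.00, 107.00).
ΣA = 19128.47 mm²
ΣAx_c = (14400.00)(45.00) + (3180.86)(45.00) + (2000.00)(103.33) + (-452.39)(23.00) = 987400.53 mm³
ΣAy_c = (14400.00)(80.00) + (3180.86)(179.10) + (2000.00)(33.33) + (-452.39)(107.00) = 1739949.02 mm³
x_c = 987400.53 / 19128.47 = 51.62 mm
y_c = 1739949.02 / 19128.47 = 90.96 mm

x_c = 51.62 mm, y_c = 90.96 mm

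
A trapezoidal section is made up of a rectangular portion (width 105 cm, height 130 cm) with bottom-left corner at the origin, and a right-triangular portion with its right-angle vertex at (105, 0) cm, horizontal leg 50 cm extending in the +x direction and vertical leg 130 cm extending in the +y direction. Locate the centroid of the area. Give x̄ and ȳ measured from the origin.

rectangular portion: A = 105 × 130 = 13650.00, centroid at (52.50, 65.00).
triangular portion: A = ½·50·130 = 3250.00, centroid at (121.67, 43.33).
ΣA = 16900.00 cm²
ΣAx̄ = (13650.00)(52.50) + (3250.00)(121.67) = 1112041.67 cm³
ΣAȳ = (13650.00)(65.00) + (3250.00)(43.33) = 1028083.33 cm³
x̄ = 1112041.67 / 16900.00 = 65.80 cm
ȳ = 1028083.33 / 16900.00 = 60.83 cm

x̄ = 65.80 cm, ȳ = 60.83 cm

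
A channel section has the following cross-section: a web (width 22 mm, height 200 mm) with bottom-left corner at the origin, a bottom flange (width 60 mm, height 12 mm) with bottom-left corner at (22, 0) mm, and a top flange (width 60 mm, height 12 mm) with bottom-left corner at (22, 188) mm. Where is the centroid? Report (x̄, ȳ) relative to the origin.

x̄ = 21.11 mm, ȳ = 100.00 mm

Part | A | x̄ᵢ | ȳᵢ | A·x̄ᵢ | A·ȳᵢ
web | 4400.00 | 11.00 | 100.00 | 48400.00 | 440000.00
bottom flange | 720.00 | 52.00 | 6.00 | 37440.00 | 4320.00
top flange | 720.00 | 52.00 | 194.00 | 37440.00 | 139680.00
Σ | 5840.00 |  |  | 123280.00 | 584000.00
x̄ = 123280.00 / 5840.00 = 21.11 mm
ȳ = 584000.00 / 5840.00 = 100.00 mm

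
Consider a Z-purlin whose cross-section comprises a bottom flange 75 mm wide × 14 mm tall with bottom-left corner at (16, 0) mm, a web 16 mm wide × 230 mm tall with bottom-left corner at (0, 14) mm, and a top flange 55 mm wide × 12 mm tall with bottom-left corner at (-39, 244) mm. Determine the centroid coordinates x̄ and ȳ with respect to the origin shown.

bottom flange: A = 75 × 14 = 1050.00, centroid at (53.50, 7.00).
web: A = 16 × 230 = 3680.00, centroid at (8.00, 129.00).
top flange: A = 55 × 12 = 660.00, centroid at (-11.50, 250.00).
ΣA = 5390.00 mm², ΣAx̄ = 78025.00 mm³, ΣAȳ = 647070.00 mm³.
x̄ = 78025.00/5390.00 = 14.48 mm; ȳ = 647070.00/5390.00 = 120.05 mm.

x̄ = 14.48 mm, ȳ = 120.05 mm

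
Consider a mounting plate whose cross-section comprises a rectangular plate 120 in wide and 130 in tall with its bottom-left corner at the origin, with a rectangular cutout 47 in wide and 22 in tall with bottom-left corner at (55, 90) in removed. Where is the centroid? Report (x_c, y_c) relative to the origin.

Part | A | x̄ᵢ | ȳᵢ | A·x̄ᵢ | A·ȳᵢ
plate | 15600.00 | 60.00 | 65.00 | 936000.00 | 1014000.00
hole | -1034.00 | 78.50 | 101.00 | -81169.00 | -104434.00
Σ | 14566.00 |  |  | 854831.00 | 909566.00
x_c = 854831.00 / 14566.00 = 58.69 in
y_c = 909566.00 / 14566.00 = 62.44 in

x_c = 58.69 in, y_c = 62.44 in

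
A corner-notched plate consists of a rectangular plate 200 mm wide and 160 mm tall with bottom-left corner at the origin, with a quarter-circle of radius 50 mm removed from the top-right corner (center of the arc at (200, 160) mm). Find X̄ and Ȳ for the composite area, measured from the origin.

X̄ = 94.85 mm, Ȳ = 76.16 mm

plate: A = 200 × 160 = 32000.00, centroid at (100.00, 80.00).
removed quarter-circle: A = −¼π·50² = -1963.50, centroid at (178.78, 138.78).
ΣA = 30036.50 mm²
ΣAX̄ = (32000.00)(100.00) + (-1963.50)(178.78) = 2848967.58 mm³
ΣAȲ = (32000.00)(80.00) + (-1963.50)(138.78) = 2287507.40 mm³
X̄ = 2848967.58 / 30036.50 = 94.85 mm
Ȳ = 2287507.40 / 30036.50 = 76.16 mm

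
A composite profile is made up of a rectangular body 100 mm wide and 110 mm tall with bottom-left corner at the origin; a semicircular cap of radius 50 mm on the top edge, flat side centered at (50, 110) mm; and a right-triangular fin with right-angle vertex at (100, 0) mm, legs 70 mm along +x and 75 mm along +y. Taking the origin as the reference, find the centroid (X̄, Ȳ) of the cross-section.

X̄ = 60.97 mm, Ȳ = 67.57 mm

rectangular body: A = 100 × 110 = 11000.00, centroid at (50.00, 55.00).
semicircular top: A = ½π·50² = 3926.99, centroid at (50.00, 131.22).
triangular fin: A = ½·70·75 = 2625.00, centroid at (123.33, 25.00).
ΣA = 17551.99 mm², ΣAX̄ = 1070099.54 mm³, ΣAȲ = 1185927.32 mm³.
X̄ = 1070099.54/17551.99 = 60.97 mm; Ȳ = 1185927.32/17551.99 = 67.57 mm.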